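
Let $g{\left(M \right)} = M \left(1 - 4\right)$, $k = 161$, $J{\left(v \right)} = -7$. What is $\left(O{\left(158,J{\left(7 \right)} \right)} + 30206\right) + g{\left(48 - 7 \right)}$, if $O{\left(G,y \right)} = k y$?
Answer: $28956$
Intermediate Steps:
$g{\left(M \right)} = - 3 M$ ($g{\left(M \right)} = M \left(-3\right) = - 3 M$)
$O{\left(G,y \right)} = 161 y$
$\left(O{\left(158,J{\left(7 \right)} \right)} + 30206\right) + g{\left(48 - 7 \right)} = \left(161 \left(-7\right) + 30206\right) - 3 \left(48 - 7\right) = \left(-1127 + 30206\right) - 123 = 29079 - 123 = 28956$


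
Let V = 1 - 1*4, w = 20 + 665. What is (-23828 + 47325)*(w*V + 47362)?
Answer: 1064578579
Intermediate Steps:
w = 685
V = -3 (V = 1 - 4 = -3)
(-23828 + 47325)*(w*V + 47362) = (-23828 + 47325)*(685*(-3) + 47362) = 23497*(-2055 + 47362) = 23497*45307 = 1064578579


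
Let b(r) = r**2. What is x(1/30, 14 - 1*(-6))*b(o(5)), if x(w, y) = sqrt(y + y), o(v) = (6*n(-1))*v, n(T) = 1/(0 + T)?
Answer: 1800*sqrt(10) ≈ 5692.1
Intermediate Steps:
n(T) = 1/T
o(v) = -6*v (o(v) = (6/(-1))*v = (6*(-1))*v = -6*v)
x(w, y) = sqrt(2)*sqrt(y) (x(w, y) = sqrt(2*y) = sqrt(2)*sqrt(y))
x(1/30, 14 - 1*(-6))*b(o(5)) = (sqrt(2)*sqrt(14 - 1*(-6)))*(-6*5)**2 = (sqrt(2)*sqrt(14 + 6))*(-30)**2 = (sqrt(2)*sqrt(20))*900 = (sqrt(2)*(2*sqrt(5)))*900 = (2*sqrt(10))*900 = 1800*sqrt(10)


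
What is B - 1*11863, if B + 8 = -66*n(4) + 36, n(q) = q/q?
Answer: -11901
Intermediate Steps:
n(q) = 1
B = -38 (B = -8 + (-66*1 + 36) = -8 + (-66 + 36) = -8 - 30 = -38)
B - 1*11863 = -38 - 1*11863 = -38 - 11863 = -11901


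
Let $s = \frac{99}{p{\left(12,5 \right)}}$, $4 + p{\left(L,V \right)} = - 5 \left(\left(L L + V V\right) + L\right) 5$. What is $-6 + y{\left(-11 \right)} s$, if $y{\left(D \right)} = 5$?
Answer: $- \frac{27669}{4529} \approx -6.1093$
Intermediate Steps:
$p{\left(L,V \right)} = -4 - 25 L - 25 L^{2} - 25 V^{2}$ ($p{\left(L,V \right)} = -4 + - 5 \left(\left(L L + V V\right) + L\right) 5 = -4 + - 5 \left(\left(L^{2} + V^{2}\right) + L\right) 5 = -4 + - 5 \left(L + L^{2} + V^{2}\right) 5 = -4 + \left(- 5 L - 5 L^{2} - 5 V^{2}\right) 5 = -4 - \left(25 L + 25 L^{2} + 25 V^{2}\right) = -4 - 25 L - 25 L^{2} - 25 V^{2}$)
$s = - \frac{99}{4529}$ ($s = \frac{99}{-4 - 300 - 25 \cdot 12^{2} - 25 \cdot 5^{2}} = \frac{99}{-4 - 300 - 3600 - 625} = \frac{99}{-4529} = 99 \left(- \frac{1}{4529}\right) = - \frac{99}{4529} \approx -0.021859$)
$-6 + y{\left(-11 \right)} s = -6 + 5 \left(- \frac{99}{4529}\right) = -6 - \frac{495}{4529} = - \frac{27669}{4529}$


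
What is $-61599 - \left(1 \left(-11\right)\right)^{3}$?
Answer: $-60268$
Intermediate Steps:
$-61599 - \left(1 \left(-11\right)\right)^{3} = -61599 - \left(-11\right)^{3} = -61599 - -1331 = -61599 + 1331 = -60268$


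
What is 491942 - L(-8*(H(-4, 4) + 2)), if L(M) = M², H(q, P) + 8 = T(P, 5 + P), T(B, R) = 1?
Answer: 490342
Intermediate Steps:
H(q, P) = -7 (H(q, P) = -8 + 1 = -7)
491942 - L(-8*(H(-4, 4) + 2)) = 491942 - (-8*(-7 + 2))² = 491942 - (-8*(-5))² = 491942 - 1*40² = 491942 - 1*1600 = 491942 - 1600 = 490342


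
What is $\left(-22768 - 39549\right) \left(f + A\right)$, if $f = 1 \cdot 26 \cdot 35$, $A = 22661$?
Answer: $-1468874007$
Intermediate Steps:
$f = 910$ ($f = 26 \cdot 35 = 910$)
$\left(-22768 - 39549\right) \left(f + A\right) = \left(-22768 - 39549\right) \left(910 + 22661\right) = \left(-62317\right) 23571 = -1468874007$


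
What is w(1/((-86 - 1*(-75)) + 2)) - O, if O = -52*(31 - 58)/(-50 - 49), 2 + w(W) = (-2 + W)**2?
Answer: 14825/891 ≈ 16.639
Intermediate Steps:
w(W) = -2 + (-2 + W)**2
O = -156/11 (O = -(-1404)/(-99) = -(-1404)*(-1)/99 = -52*3/11 = -156/11 ≈ -14.182)
w(1/((-86 - 1*(-75)) + 2)) - O = (-2 + (-2 + 1/((-86 - 1*(-75)) + 2))**2) - 1*(-156/11) = (-2 + (-2 + 1/((-86 + 75) + 2))**2) + 156/11 = (-2 + (-2 + 1/(-11 + 2))**2) + 156/11 = (-2 + (-2 + 1/(-9))**2) + 156/11 = (-2 + (-2 - 1/9)**2) + 156/11 = (-2 + (-19/9)**2) + 156/11 = (-2 + 361/81) + 156/11 = 199/81 + 156/11 = 14825/891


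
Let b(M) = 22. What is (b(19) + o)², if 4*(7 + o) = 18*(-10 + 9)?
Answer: 441/4 ≈ 110.25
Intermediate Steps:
o = -23/2 (o = -7 + (18*(-10 + 9))/4 = -7 + (18*(-1))/4 = -7 + (¼)*(-18) = -7 - 9/2 = -23/2 ≈ -11.500)
(b(19) + o)² = (22 - 23/2)² = (21/2)² = 441/4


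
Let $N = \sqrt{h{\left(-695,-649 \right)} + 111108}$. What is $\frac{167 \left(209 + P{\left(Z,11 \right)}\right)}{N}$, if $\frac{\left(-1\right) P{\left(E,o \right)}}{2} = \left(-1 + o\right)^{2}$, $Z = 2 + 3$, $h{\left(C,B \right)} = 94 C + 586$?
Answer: $\frac{1503 \sqrt{11591}}{23182} \approx 6.9802$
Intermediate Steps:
$h{\left(C,B \right)} = 586 + 94 C$
$Z = 5$
$P{\left(E,o \right)} = - 2 \left(-1 + o\right)^{2}$
$N = 2 \sqrt{11591}$ ($N = \sqrt{\left(586 + 94 \left(-695\right)\right) + 111108} = \sqrt{\left(586 - 65330\right) + 111108} = \sqrt{-64744 + 111108} = \sqrt{46364} = 2 \sqrt{11591} \approx 215.32$)
$\frac{167 \left(209 + P{\left(Z,11 \right)}\right)}{N} = \frac{167 \left(209 - 2 \left(-1 + 11\right)^{2}\right)}{2 \sqrt{11591}} = 167 \left(209 - 2 \cdot 10^{2}\right) \frac{\sqrt{11591}}{23182} = 167 \left(209 - 200\right) \frac{\sqrt{11591}}{23182} = 167 \cdot 9 \frac{\sqrt{11591}}{23182} = 1503 \frac{\sqrt{11591}}{23182} = \frac{1503 \sqrt{11591}}{23182}$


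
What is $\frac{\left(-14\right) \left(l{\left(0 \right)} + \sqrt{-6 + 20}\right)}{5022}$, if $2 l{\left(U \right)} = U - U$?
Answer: $- \frac{7 \sqrt{14}}{2511} \approx -0.010431$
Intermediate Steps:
$l{\left(U \right)} = 0$ ($l{\left(U \right)} = \frac{U - U}{2} = \frac{1}{2} \cdot 0 = 0$)
$\frac{\left(-14\right) \left(l{\left(0 \right)} + \sqrt{-6 + 20}\right)}{5022} = \frac{\left(-14\right) \left(0 + \sqrt{-6 + 20}\right)}{5022} = - 14 \left(0 + \sqrt{14}\right) \frac{1}{5022} = - 14 \sqrt{14} \cdot \frac{1}{5022} = - \frac{7 \sqrt{14}}{2511}$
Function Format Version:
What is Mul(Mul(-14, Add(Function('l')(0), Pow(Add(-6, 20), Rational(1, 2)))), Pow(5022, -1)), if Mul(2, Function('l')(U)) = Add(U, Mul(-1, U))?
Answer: Mul(Rational(-7, 2511), Pow(14, Rational(1, 2))) ≈ -0.010431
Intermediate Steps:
Function('l')(U) = 0 (Function('l')(U) = Mul(Rational(1, 2), Add(U, Mul(-1, U))) = Mul(Rational(1, 2), 0) = 0)
Mul(Mul(-14, Add(Function('l')(0), Pow(Add(-6, 20), Rational(1, 2)))), Pow(5022, -1)) = Mul(Mul(-14, Add(0, Pow(Add(-6, 20), Rational(1, 2)))), Pow(5022, -1)) = Mul(Mul(-14, Add(0, Pow(14, Rational(1, 2)))), Rational(1, 5022)) = Mul(Mul(-14, Pow(14, Rational(1, 2))), Rational(1, 5022)) = Mul(Rational(-7, 2511), Pow(14, Rational(1, 2)))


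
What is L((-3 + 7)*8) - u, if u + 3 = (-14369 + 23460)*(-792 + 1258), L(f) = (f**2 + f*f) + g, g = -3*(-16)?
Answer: -4234307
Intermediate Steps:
g = 48
L(f) = 48 + 2*f**2 (L(f) = (f**2 + f*f) + 48 = (f**2 + f**2) + 48 = 2*f**2 + 48 = 48 + 2*f**2)
u = 4236403 (u = -3 + (-14369 + 23460)*(-792 + 1258) = -3 + 9091*466 = -3 + 4236406 = 4236403)
L((-3 + 7)*8) - u = (48 + 2*((-3 + 7)*8)**2) - 1*4236403 = (48 + 2*(4*8)**2) - 4236403 = (48 + 2*32**2) - 4236403 = (48 + 2*1024) - 4236403 = (48 + 2048) - 4236403 = 2096 - 4236403 = -4234307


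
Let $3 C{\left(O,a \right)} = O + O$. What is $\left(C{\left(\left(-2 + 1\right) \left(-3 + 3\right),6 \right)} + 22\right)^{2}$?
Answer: $484$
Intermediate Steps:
$C{\left(O,a \right)} = \frac{2 O}{3}$ ($C{\left(O,a \right)} = \frac{O + O}{3} = \frac{2 O}{3}$)
$\left(C{\left(\left(-2 + 1\right) \left(-3 + 3\right),6 \right)} + 22\right)^{2} = \left(\frac{2 \left(-2 + 1\right) \left(-3 + 3\right)}{3} + 22\right)^{2} = \left(\frac{2 \left(\left(-1\right) 0\right)}{3} + 22\right)^{2} = \left(\frac{2}{3} \cdot 0 + 22\right)^{2} = \left(0 + 22\right)^{2} = 22^{2} = 484$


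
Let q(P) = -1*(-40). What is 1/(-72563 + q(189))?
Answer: -1/72523 ≈ -1.3789e-5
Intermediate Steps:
q(P) = 40
1/(-72563 + q(189)) = 1/(-72563 + 40) = 1/(-72523) = -1/72523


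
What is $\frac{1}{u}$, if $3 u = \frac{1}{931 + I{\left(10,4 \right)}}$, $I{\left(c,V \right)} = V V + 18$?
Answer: $2895$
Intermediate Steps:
$I{\left(c,V \right)} = 18 + V^{2}$ ($I{\left(c,V \right)} = V^{2} + 18 = 18 + V^{2}$)
$u = \frac{1}{2895}$ ($u = \frac{1}{3 \left(931 + \left(18 + 4^{2}\right)\right)} = \frac{1}{3 \left(931 + \left(18 + 16\right)\right)} = \frac{1}{3 \left(931 + 34\right)} = \frac{1}{3 \cdot 965} = \frac{1}{3} \cdot \frac{1}{965} = \frac{1}{2895} \approx 0.00034542$)
$\frac{1}{u} = \frac{1}{\frac{1}{2895}} = 2895$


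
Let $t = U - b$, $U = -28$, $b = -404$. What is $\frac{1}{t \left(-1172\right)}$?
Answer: $- \frac{1}{440672} \approx -2.2693 \cdot 10^{-6}$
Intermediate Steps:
$t = 376$ ($t = -28 - -404 = -28 + 404 = 376$)
$\frac{1}{t \left(-1172\right)} = \frac{1}{376 \left(-1172\right)} = \frac{1}{-440672} = - \frac{1}{440672}$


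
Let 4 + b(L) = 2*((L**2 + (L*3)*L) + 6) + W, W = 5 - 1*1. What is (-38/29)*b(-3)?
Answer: -3192/29 ≈ -110.07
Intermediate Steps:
W = 4 (W = 5 - 1 = 4)
b(L) = 12 + 8*L**2 (b(L) = -4 + (2*((L**2 + (L*3)*L) + 6) + 4) = -4 + (2*((L**2 + (3*L)*L) + 6) + 4) = -4 + (2*((L**2 + 3*L**2) + 6) + 4) = -4 + (2*(4*L**2 + 6) + 4) = -4 + (2*(6 + 4*L**2) + 4) = -4 + ((12 + 8*L**2) + 4) = -4 + (16 + 8*L**2) = 12 + 8*L**2)
(-38/29)*b(-3) = (-38/29)*(12 + 8*(-3)**2) = (-38*1/29)*(12 + 8*9) = -38*(12 + 72)/29 = -38/29*84 = -3192/29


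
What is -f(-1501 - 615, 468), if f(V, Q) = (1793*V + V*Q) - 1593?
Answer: 4785869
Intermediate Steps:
f(V, Q) = -1593 + 1793*V + Q*V (f(V, Q) = (1793*V + Q*V) - 1593 = -1593 + 1793*V + Q*V)
-f(-1501 - 615, 468) = -(-1593 + 1793*(-1501 - 615) + 468*(-1501 - 615)) = -(-1593 + 1793*(-2116) + 468*(-2116)) = -(-1593 - 3793988 - 990288) = -1*(-4785869) = 4785869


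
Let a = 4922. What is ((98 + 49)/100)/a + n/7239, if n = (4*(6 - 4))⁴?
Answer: 2017115333/3563035800 ≈ 0.56612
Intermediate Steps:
n = 4096 (n = (4*2)⁴ = 8⁴ = 4096)
((98 + 49)/100)/a + n/7239 = ((98 + 49)/100)/4922 + 4096/7239 = (147*(1/100))*(1/4922) + 4096*(1/7239) = (147/100)*(1/4922) + 4096/7239 = 147/492200 + 4096/7239 = 2017115333/3563035800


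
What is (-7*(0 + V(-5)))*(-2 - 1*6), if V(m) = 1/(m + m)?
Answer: -28/5 ≈ -5.6000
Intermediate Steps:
V(m) = 1/(2*m)
(-7*(0 + V(-5)))*(-2 - 1*6) = (-7*(0 + (½)/(-5)))*(-2 - 1*6) = (-7*(0 + (½)*(-⅕)))*(-2 - 6) = -7*(0 - ⅒)*(-8) = -7*(-⅒)*(-8) = (7/10)*(-8) = -28/5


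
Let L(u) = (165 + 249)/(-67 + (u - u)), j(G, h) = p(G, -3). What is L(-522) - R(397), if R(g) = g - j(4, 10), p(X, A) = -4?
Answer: -27281/67 ≈ -407.18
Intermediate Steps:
j(G, h) = -4
L(u) = -414/67 (L(u) = 414/(-67 + 0) = 414/(-67) = 414*(-1/67) = -414/67)
R(g) = 4 + g (R(g) = g - 1*(-4) = g + 4 = 4 + g)
L(-522) - R(397) = -414/67 - (4 + 397) = -414/67 - 1*401 = -414/67 - 401 = -27281/67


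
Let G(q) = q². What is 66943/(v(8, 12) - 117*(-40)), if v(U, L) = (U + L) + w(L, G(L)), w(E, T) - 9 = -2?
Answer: 66943/4707 ≈ 14.222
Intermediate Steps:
w(E, T) = 7 (w(E, T) = 9 - 2 = 7)
v(U, L) = 7 + L + U (v(U, L) = (U + L) + 7 = (L + U) + 7 = 7 + L + U)
66943/(v(8, 12) - 117*(-40)) = 66943/((7 + 12 + 8) - 117*(-40)) = 66943/(27 + 4680) = 66943/4707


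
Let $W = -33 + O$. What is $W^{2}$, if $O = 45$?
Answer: $144$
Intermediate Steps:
$W = 12$ ($W = -33 + 45 = 12$)
$W^{2} = 12^{2} = 144$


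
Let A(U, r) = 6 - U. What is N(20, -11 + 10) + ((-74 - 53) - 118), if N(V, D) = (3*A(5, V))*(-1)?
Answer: -248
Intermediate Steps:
N(V, D) = -3 (N(V, D) = (3*(6 - 1*5))*(-1) = (3*(6 - 5))*(-1) = (3*1)*(-1) = 3*(-1) = -3)
N(20, -11 + 10) + ((-74 - 53) - 118) = -3 + ((-74 - 53) - 118) = -3 + (-127 - 118) = -3 - 245 = -248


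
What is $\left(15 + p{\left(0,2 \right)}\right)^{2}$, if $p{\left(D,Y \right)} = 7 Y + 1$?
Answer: $900$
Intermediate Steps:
$p{\left(D,Y \right)} = 1 + 7 Y$
$\left(15 + p{\left(0,2 \right)}\right)^{2} = \left(15 + \left(1 + 7 \cdot 2\right)\right)^{2} = \left(15 + \left(1 + 14\right)\right)^{2} = \left(15 + 15\right)^{2} = 30^{2} = 900$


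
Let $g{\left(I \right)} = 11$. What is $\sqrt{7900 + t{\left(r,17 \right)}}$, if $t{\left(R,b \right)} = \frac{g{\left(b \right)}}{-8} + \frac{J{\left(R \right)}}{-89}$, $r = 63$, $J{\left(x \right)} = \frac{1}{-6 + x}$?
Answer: $\frac{\sqrt{3252379327194}}{20292} \approx 88.874$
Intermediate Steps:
$t{\left(R,b \right)} = - \frac{11}{8} - \frac{1}{89 \left(-6 + R\right)}$ ($t{\left(R,b \right)} = \frac{11}{-8} + \frac{1}{\left(-6 + R\right) \left(-89\right)} = 11 \left(- \frac{1}{8}\right) + \frac{1}{-6 + R} \left(- \frac{1}{89}\right) = - \frac{11}{8} - \frac{1}{89 \left(-6 + R\right)}$)
$\sqrt{7900 + t{\left(r,17 \right)}} = \sqrt{7900 + \frac{5866 - 61677}{712 \left(-6 + 63\right)}} = \sqrt{7900 + \frac{5866 - 61677}{712 \cdot 57}} = \sqrt{7900 + \frac{1}{712} \cdot \frac{1}{57} \left(-55811\right)} = \sqrt{7900 - \frac{55811}{40584}} = \sqrt{\frac{320557789}{40584}} = \frac{\sqrt{3252379327194}}{20292}$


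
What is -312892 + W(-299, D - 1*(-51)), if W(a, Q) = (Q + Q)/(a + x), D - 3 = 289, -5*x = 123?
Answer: -253131343/809 ≈ -3.1289e+5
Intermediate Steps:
x = -123/5 (x = -⅕*123 = -123/5 ≈ -24.600)
D = 292 (D = 3 + 289 = 292)
W(a, Q) = 2*Q/(-123/5 + a) (W(a, Q) = (Q + Q)/(a - 123/5) = (2*Q)/(-123/5 + a) = 2*Q/(-123/5 + a))
-312892 + W(-299, D - 1*(-51)) = -312892 + 10*(292 - 1*(-51))/(-123 + 5*(-299)) = -312892 + 10*(292 + 51)/(-123 - 1495) = -312892 + 10*343/(-1618) = -312892 + 10*343*(-1/1618) = -312892 - 1715/809 = -253131343/809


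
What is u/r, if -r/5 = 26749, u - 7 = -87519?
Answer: 87512/133745 ≈ 0.65432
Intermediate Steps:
u = -87512 (u = 7 - 87519 = -87512)
r = -133745 (r = -5*26749 = -133745)
u/r = -87512/(-133745) = -87512*(-1/133745) = 87512/133745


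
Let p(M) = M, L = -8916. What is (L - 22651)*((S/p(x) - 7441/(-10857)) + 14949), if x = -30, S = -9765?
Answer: -1495758890375/3102 ≈ -4.8219e+8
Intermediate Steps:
(L - 22651)*((S/p(x) - 7441/(-10857)) + 14949) = (-8916 - 22651)*((-9765/(-30) - 7441/(-10857)) + 14949) = -31567*((-9765*(-1/30) - 7441*(-1/10857)) + 14949) = -31567*((651/2 + 1063/1551) + 14949) = -31567*(1011827/3102 + 14949) = -31567*47383625/3102 = -1495758890375/3102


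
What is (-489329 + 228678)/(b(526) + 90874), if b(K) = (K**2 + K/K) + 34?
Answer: -260651/367585 ≈ -0.70909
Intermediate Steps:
b(K) = 35 + K**2 (b(K) = (K**2 + 1) + 34 = (1 + K**2) + 34 = 35 + K**2)
(-489329 + 228678)/(b(526) + 90874) = (-489329 + 228678)/((35 + 526**2) + 90874) = -260651/((35 + 276676) + 90874) = -260651/(276711 + 90874) = -260651/367585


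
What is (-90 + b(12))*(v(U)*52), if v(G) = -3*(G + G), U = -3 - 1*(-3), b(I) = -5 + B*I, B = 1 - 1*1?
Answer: 0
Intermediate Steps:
B = 0 (B = 1 - 1 = 0)
b(I) = -5 (b(I) = -5 + 0*I = -5 + 0 = -5)
U = 0 (U = -3 + 3 = 0)
v(G) = -6*G
(-90 + b(12))*(v(U)*52) = (-90 - 5)*(-6*0*52) = -0*52 = -95*0 = 0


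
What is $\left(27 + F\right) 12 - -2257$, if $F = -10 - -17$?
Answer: $2665$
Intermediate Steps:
$F = 7$ ($F = -10 + 17 = 7$)
$\left(27 + F\right) 12 - -2257 = \left(27 + 7\right) 12 - -2257 = 34 \cdot 12 + 2257 = 408 + 2257 = 2665$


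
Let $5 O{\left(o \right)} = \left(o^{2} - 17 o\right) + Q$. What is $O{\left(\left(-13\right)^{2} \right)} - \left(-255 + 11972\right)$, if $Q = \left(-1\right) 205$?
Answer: $- \frac{33102}{5} \approx -6620.4$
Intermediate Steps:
$Q = -205$
$O{\left(o \right)} = -41 - \frac{17 o}{5} + \frac{o^{2}}{5}$ ($O{\left(o \right)} = \frac{\left(o^{2} - 17 o\right) - 205}{5} = \frac{-205 + o^{2} - 17 o}{5} = -41 - \frac{17 o}{5} + \frac{o^{2}}{5}$)
$O{\left(\left(-13\right)^{2} \right)} - \left(-255 + 11972\right) = \left(-41 - \frac{17 \left(-13\right)^{2}}{5} + \frac{\left(\left(-13\right)^{2}\right)^{2}}{5}\right) - \left(-255 + 11972\right) = \left(-41 - \frac{2873}{5} + \frac{169^{2}}{5}\right) - 11717 = \left(-41 - \frac{2873}{5} + \frac{1}{5} \cdot 28561\right) - 11717 = \left(-41 - \frac{2873}{5} + \frac{28561}{5}\right) - 11717 = \frac{25483}{5} - 11717 = - \frac{33102}{5}$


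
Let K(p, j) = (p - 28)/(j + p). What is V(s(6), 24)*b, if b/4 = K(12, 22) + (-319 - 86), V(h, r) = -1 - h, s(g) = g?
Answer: 193004/17 ≈ 11353.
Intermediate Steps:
K(p, j) = (-28 + p)/(j + p)
b = -27572/17 (b = 4*((-28 + 12)/(22 + 12) + (-319 - 86)) = 4*(-16/34 - 405) = 4*((1/34)*(-16) - 405) = 4*(-8/17 - 405) = 4*(-6893/17) = -27572/17 ≈ -1621.9)
V(s(6), 24)*b = (-1 - 1*6)*(-27572/17) = (-1 - 6)*(-27572/17) = -7*(-27572/17) = 193004/17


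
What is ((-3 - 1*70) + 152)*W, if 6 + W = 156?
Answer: 11850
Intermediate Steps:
W = 150 (W = -6 + 156 = 150)
((-3 - 1*70) + 152)*W = ((-3 - 1*70) + 152)*150 = ((-3 - 70) + 152)*150 = (-73 + 152)*150 = 79*150 = 11850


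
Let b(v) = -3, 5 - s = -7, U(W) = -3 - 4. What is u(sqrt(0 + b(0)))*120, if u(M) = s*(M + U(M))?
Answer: -10080 + 1440*I*sqrt(3) ≈ -10080.0 + 2494.2*I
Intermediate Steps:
U(W) = -7
s = 12 (s = 5 - 1*(-7) = 5 + 7 = 12)
u(M) = -84 + 12*M (u(M) = 12*(M - 7) = 12*(-7 + M) = -84 + 12*M)
u(sqrt(0 + b(0)))*120 = (-84 + 12*sqrt(0 - 3))*120 = (-84 + 12*sqrt(-3))*120 = (-84 + 12*(I*sqrt(3)))*120 = (-84 + 12*I*sqrt(3))*120 = -10080 + 1440*I*sqrt(3)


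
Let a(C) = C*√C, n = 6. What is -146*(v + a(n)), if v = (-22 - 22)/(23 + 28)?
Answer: 6424/51 - 876*√6 ≈ -2019.8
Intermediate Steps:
a(C) = C^(3/2)
v = -44/51 ≈ -0.86275
-146*(v + a(n)) = -146*(-44/51 + 6^(3/2)) = -146*(-44/51 + 6*√6) = 6424/51 - 876*√6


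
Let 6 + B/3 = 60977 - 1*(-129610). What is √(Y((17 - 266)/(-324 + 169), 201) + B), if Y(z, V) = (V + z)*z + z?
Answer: √13743983766/155 ≈ 756.35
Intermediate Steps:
Y(z, V) = z + z*(V + z) (Y(z, V) = z*(V + z) + z = z + z*(V + z))
B = 571743 (B = -18 + 3*(60977 - 1*(-129610)) = -18 + 3*(60977 + 129610) = -18 + 3*190587 = -18 + 571761 = 571743)
√(Y((17 - 266)/(-324 + 169), 201) + B) = √(((17 - 266)/(-324 + 169))*(1 + 201 + (17 - 266)/(-324 + 169)) + 571743) = √((-249/(-155))*(1 + 201 - 249/(-155)) + 571743) = √((-249*(-1/155))*(1 + 201 - 249*(-1/155)) + 571743) = √(249*(1 + 201 + 249/155)/155 + 571743) = √((249/155)*(31559/155) + 571743) = √(7858191/24025 + 571743) = √(13743983766/24025) = √13743983766/155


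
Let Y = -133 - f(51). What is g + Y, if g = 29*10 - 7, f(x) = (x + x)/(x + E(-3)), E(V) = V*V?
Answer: 1483/10 ≈ 148.30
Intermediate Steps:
E(V) = V²
f(x) = 2*x/(9 + x) (f(x) = (x + x)/(x + (-3)²) = (2*x)/(x + 9) = (2*x)/(9 + x) = 2*x/(9 + x))
g = 283 (g = 290 - 7 = 283)
Y = -1347/10 (Y = -133 - 2*51/(9 + 51) = -133 - 2*51/60 = -133 - 1*17/10 = -133 - 17/10 = -1347/10 ≈ -134.70)
g + Y = 283 - 1347/10 = 1483/10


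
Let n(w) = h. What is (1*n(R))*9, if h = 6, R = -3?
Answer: 54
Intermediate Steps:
n(w) = 6
(1*n(R))*9 = (1*6)*9 = 6*9 = 54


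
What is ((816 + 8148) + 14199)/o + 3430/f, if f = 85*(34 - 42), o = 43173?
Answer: -4411085/978588 ≈ -4.5076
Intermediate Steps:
f = -680 (f = 85*(-8) = -680)
((816 + 8148) + 14199)/o + 3430/f = ((816 + 8148) + 14199)/43173 + 3430/(-680) = (8964 + 14199)*(1/43173) + 3430*(-1/680) = 23163*(1/43173) - 343/68 = 7721/14391 - 343/68 = -4411085/978588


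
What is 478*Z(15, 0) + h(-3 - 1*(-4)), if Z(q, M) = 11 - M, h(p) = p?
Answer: 5259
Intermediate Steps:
478*Z(15, 0) + h(-3 - 1*(-4)) = 478*(11 - 1*0) + (-3 - 1*(-4)) = 478*(11 + 0) + (-3 + 4) = 478*11 + 1 = 5258 + 1 = 5259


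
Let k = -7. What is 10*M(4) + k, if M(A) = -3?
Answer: -37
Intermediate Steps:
10*M(4) + k = 10*(-3) - 7 = -30 - 7 = -37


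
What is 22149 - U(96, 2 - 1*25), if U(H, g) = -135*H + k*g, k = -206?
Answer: 30371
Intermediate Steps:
U(H, g) = -206*g - 135*H (U(H, g) = -135*H - 206*g = -206*g - 135*H)
22149 - U(96, 2 - 1*25) = 22149 - (-206*(2 - 1*25) - 135*96) = 22149 - (-206*(2 - 25) - 12960) = 22149 - (-206*(-23) - 12960) = 22149 - (4738 - 12960) = 22149 - 1*(-8222) = 22149 + 8222 = 30371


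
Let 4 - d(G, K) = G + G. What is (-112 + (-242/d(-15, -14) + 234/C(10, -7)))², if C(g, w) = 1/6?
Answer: 477116649/289 ≈ 1.6509e+6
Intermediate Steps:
d(G, K) = 4 - 2*G (d(G, K) = 4 - (G + G) = 4 - 2*G)
C(g, w) = ⅙
(-112 + (-242/d(-15, -14) + 234/C(10, -7)))² = (-112 + (-242/(4 - 2*(-15)) + 234/(⅙)))² = (-112 + (-242/(4 + 30) + 234*6))² = (-112 + (-242/34 + 1404))² = (-112 + (-242*1/34 + 1404))² = (-112 + (-121/17 + 1404))² = (-112 + 23747/17)² = (21843/17)² = 477116649/289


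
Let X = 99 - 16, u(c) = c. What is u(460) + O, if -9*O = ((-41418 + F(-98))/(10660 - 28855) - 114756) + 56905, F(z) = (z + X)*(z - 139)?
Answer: 375962794/54585 ≈ 6887.7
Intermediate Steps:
X = 83
F(z) = (-139 + z)*(83 + z) (F(z) = (z + 83)*(z - 139) = (83 + z)*(-139 + z) = (-139 + z)*(83 + z))
O = 350853694/54585 (O = -(((-41418 + (-11537 + (-98)² - 56*(-98)))/(10660 - 28855) - 114756) + 56905)/9 = -(((-41418 + (-11537 + 9604 + 5488))/(-18195) - 114756) + 56905)/9 = -(((-41418 + 3555)*(-1/18195) - 114756) + 56905)/9 = -((-37863*(-1/18195) - 114756) + 56905)/9 = -((12621/6065 - 114756) + 56905)/9 = -(-695982519/6065 + 56905)/9 = -⅑*(-350853694/6065) = 350853694/54585 ≈ 6427.7)
u(460) + O = 460 + 350853694/54585 = 375962794/54585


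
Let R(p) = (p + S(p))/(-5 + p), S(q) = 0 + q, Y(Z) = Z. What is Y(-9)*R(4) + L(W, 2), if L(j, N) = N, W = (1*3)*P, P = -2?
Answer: 74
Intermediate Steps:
S(q) = q
W = -6 (W = (1*3)*(-2) = 3*(-2) = -6)
R(p) = 2*p/(-5 + p) (R(p) = (p + p)/(-5 + p) = (2*p)/(-5 + p) = 2*p/(-5 + p))
Y(-9)*R(4) + L(W, 2) = -18*4/(-5 + 4) + 2 = -18*4/(-1) + 2 = -18*4*(-1) + 2 = -9*(-8) + 2 = 72 + 2 = 74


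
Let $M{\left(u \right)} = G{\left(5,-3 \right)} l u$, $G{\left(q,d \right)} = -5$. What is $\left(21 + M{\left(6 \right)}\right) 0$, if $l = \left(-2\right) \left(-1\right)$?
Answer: $0$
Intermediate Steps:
$l = 2$
$M{\left(u \right)} = - 10 u$ ($M{\left(u \right)} = - 5 \cdot 2 u = - 10 u$)
$\left(21 + M{\left(6 \right)}\right) 0 = \left(21 - 60\right) 0 = \left(-39\right) 0 = 0$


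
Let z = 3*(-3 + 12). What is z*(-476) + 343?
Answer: -12509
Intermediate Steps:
z = 27 (z = 3*9 = 27)
z*(-476) + 343 = 27*(-476) + 343 = -12852 + 343 = -12509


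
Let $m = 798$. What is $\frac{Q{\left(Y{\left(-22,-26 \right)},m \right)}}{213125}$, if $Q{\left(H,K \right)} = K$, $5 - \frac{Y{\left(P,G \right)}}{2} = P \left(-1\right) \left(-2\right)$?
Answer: $\frac{798}{213125} \approx 0.0037443$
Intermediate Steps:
$Y{\left(P,G \right)} = 10 - 4 P$ ($Y{\left(P,G \right)} = 10 - 2 P \left(-1\right) \left(-2\right) = 10 - 2 - P \left(-2\right) = 10 - 2 \cdot 2 P = 10 - 4 P$)
$\frac{Q{\left(Y{\left(-22,-26 \right)},m \right)}}{213125} = \frac{798}{213125}$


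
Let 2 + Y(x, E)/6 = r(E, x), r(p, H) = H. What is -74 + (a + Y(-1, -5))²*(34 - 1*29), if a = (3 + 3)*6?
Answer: 1546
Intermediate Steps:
a = 36 (a = 6*6 = 36)
Y(x, E) = -12 + 6*x
-74 + (a + Y(-1, -5))²*(34 - 1*29) = -74 + (36 + (-12 + 6*(-1)))²*(34 - 1*29) = -74 + (36 + (-12 - 6))²*(34 - 29) = -74 + (36 - 18)²*5 = -74 + 18²*5 = -74 + 324*5 = -74 + 1620 = 1546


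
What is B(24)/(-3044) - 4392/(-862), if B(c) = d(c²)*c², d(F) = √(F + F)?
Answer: 2196/431 - 3456*√2/761 ≈ -1.3274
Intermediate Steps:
d(F) = √2*√F (d(F) = √(2*F) = √2*√F)
B(c) = √2*c²*√(c²) (B(c) = (√2*√(c²))*c² = √2*c²*√(c²))
B(24)/(-3044) - 4392/(-862) = (√2*24²*√(24²))/(-3044) - 4392/(-862) = (√2*576*√576)*(-1/3044) - 4392*(-1/862) = (√2*576*24)*(-1/3044) + 2196/431 = (13824*√2)*(-1/3044) + 2196/431 = -3456*√2/761 + 2196/431 = 2196/431 - 3456*√2/761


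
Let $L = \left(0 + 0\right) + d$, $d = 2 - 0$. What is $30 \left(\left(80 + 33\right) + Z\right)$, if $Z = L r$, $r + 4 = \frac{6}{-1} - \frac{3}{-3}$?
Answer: $2850$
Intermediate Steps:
$d = 2$ ($d = 2 + 0 = 2$)
$L = 2$ ($L = \left(0 + 0\right) + 2 = 0 + 2 = 2$)
$r = -9$ ($r = -4 + \left(\frac{6}{-1} - \frac{3}{-3}\right) = -4 + \left(6 \left(-1\right) - -1\right) = -4 + \left(-6 + 1\right) = -4 - 5 = -9$)
$Z = -18$ ($Z = 2 \left(-9\right) = -18$)
$30 \left(\left(80 + 33\right) + Z\right) = 30 \left(\left(80 + 33\right) - 18\right) = 30 \left(113 - 18\right) = 30 \cdot 95 = 2850$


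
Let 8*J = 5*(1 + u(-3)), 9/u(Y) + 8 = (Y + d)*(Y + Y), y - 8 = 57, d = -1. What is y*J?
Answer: 8125/128 ≈ 63.477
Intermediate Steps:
y = 65 (y = 8 + 57 = 65)
u(Y) = 9/(-8 + 2*Y*(-1 + Y)) (u(Y) = 9/(-8 + (Y - 1)*(Y + Y)) = 9/(-8 + (-1 + Y)*(2*Y)) = 9/(-8 + 2*Y*(-1 + Y)))
J = 125/128 (J = (5*(1 + 9/(2*(-4 + (-3)² - 1*(-3)))))/8 = (5*(1 + 9/(2*(-4 + 9 + 3))))/8 = (5*(1 + (9/2)/8))/8 = (5*(1 + (9/2)*(⅛)))/8 = (5*(1 + 9/16))/8 = (5*(25/16))/8 = (⅛)*(125/16) = 125/128 ≈ 0.97656)
y*J = 65*(125/128) = 8125/128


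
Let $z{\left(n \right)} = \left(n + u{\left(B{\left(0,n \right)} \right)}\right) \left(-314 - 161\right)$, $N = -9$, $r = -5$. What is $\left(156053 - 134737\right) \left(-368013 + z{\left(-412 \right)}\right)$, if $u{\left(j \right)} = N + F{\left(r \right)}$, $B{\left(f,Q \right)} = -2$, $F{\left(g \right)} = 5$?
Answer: $-3632523508$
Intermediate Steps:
$u{\left(j \right)} = -4$ ($u{\left(j \right)} = -9 + 5 = -4$)
$z{\left(n \right)} = 1900 - 475 n$ ($z{\left(n \right)} = \left(n - 4\right) \left(-314 - 161\right) = \left(-4 + n\right) \left(-475\right) = 1900 - 475 n$)
$\left(156053 - 134737\right) \left(-368013 + z{\left(-412 \right)}\right) = \left(156053 - 134737\right) \left(-368013 + \left(1900 - -195700\right)\right) = 21316 \left(-368013 + \left(1900 + 195700\right)\right) = 21316 \left(-368013 + 197600\right) = 21316 \left(-170413\right) = -3632523508$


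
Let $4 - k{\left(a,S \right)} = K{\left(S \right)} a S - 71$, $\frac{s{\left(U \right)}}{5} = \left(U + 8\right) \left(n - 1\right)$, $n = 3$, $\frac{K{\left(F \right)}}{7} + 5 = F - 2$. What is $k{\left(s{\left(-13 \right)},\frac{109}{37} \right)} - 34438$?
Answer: $- \frac{52765447}{1369} \approx -38543.0$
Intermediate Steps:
$K{\left(F \right)} = -49 + 7 F$ ($K{\left(F \right)} = -35 + 7 \left(F - 2\right) = -35 + 7 \left(-2 + F\right) = -35 + \left(-14 + 7 F\right) = -49 + 7 F$)
$s{\left(U \right)} = 80 + 10 U$ ($s{\left(U \right)} = 5 \left(U + 8\right) \left(3 - 1\right) = 5 \left(8 + U\right) 2 = 5 \left(16 + 2 U\right) = 80 + 10 U$)
$k{\left(a,S \right)} = 75 - S a \left(-49 + 7 S\right)$ ($k{\left(a,S \right)} = 4 - \left(\left(-49 + 7 S\right) a S - 71\right) = 4 - \left(a \left(-49 + 7 S\right) S - 71\right) = 4 - \left(S a \left(-49 + 7 S\right) - 71\right) = 4 - \left(-71 + S a \left(-49 + 7 S\right)\right) = 75 - S a \left(-49 + 7 S\right)$)
$k{\left(s{\left(-13 \right)},\frac{109}{37} \right)} - 34438 = \left(75 - 7 \cdot \frac{109}{37} \left(80 + 10 \left(-13\right)\right) \left(-7 + \frac{109}{37}\right)\right) - 34438 = \left(75 - 7 \cdot 109 \cdot \frac{1}{37} \left(80 - 130\right) \left(-7 + 109 \cdot \frac{1}{37}\right)\right) - 34438 = \left(75 - \frac{763}{37} \left(-50\right) \left(-7 + \frac{109}{37}\right)\right) - 34438 = \left(75 - \frac{763}{37} \left(-50\right) \left(- \frac{150}{37}\right)\right) - 34438 = \left(75 - \frac{5722500}{1369}\right) - 34438 = - \frac{5619825}{1369} - 34438 = - \frac{52765447}{1369}$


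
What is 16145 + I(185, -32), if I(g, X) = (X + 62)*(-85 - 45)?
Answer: 12245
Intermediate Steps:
I(g, X) = -8060 - 130*X (I(g, X) = (62 + X)*(-130) = -8060 - 130*X)
16145 + I(185, -32) = 16145 + (-8060 - 130*(-32)) = 16145 + (-8060 + 4160) = 16145 - 3900 = 12245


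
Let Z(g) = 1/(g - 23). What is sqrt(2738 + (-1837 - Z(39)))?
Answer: 31*sqrt(15)/4 ≈ 30.016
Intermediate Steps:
Z(g) = 1/(-23 + g)
sqrt(2738 + (-1837 - Z(39))) = sqrt(2738 + (-1837 - 1/(-23 + 39))) = sqrt(2738 + (-1837 - 1/16)) = sqrt(2738 - 29393/16) = sqrt(14415/16) = 31*sqrt(15)/4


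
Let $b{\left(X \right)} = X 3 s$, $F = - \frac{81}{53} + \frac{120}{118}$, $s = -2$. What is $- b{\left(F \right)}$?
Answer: $- \frac{9594}{3127} \approx -3.0681$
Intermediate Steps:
$F = - \frac{1599}{3127}$ ($F = \left(-81\right) \frac{1}{53} + 120 \cdot \frac{1}{118} = - \frac{81}{53} + \frac{60}{59} = - \frac{1599}{3127} \approx -0.51135$)
$b{\left(X \right)} = - 6 X$ ($b{\left(X \right)} = X 3 \left(-2\right) = 3 X \left(-2\right) = - 6 X$)
$- b{\left(F \right)} = - \frac{\left(-6\right) \left(-1599\right)}{3127} = \left(-1\right) \frac{9594}{3127} = - \frac{9594}{3127}$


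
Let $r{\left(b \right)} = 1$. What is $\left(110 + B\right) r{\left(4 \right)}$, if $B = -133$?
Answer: $-23$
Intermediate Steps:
$\left(110 + B\right) r{\left(4 \right)} = \left(110 - 133\right) 1 = \left(-23\right) 1 = -23$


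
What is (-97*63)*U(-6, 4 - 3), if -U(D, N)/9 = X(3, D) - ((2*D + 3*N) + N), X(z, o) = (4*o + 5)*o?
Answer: 6709878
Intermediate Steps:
X(z, o) = o*(5 + 4*o) (X(z, o) = (5 + 4*o)*o = o*(5 + 4*o))
U(D, N) = 18*D + 36*N - 9*D*(5 + 4*D) (U(D, N) = -9*(D*(5 + 4*D) - ((2*D + 3*N) + N)) = -9*(D*(5 + 4*D) - (2*D + 4*N)) = -9*(D*(5 + 4*D) + (-4*N - 2*D)) = -9*(-4*N - 2*D + D*(5 + 4*D)) = 18*D + 36*N - 9*D*(5 + 4*D))
(-97*63)*U(-6, 4 - 3) = (-97*63)*(-36*(-6)² - 27*(-6) + 36*(4 - 3)) = -6111*(-36*36 + 162 + 36*1) = -6111*(-1296 + 162 + 36) = -6111*(-1098) = 6709878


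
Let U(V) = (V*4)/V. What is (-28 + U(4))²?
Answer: 576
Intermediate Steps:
U(V) = 4 (U(V) = (4*V)/V = 4)
(-28 + U(4))² = (-28 + 4)² = (-24)² = 576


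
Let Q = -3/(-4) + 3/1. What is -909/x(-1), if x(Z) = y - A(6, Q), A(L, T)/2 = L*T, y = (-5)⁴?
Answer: -909/580 ≈ -1.5672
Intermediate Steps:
y = 625
Q = 15/4 (Q = -3*(-¼) + 3*1 = ¾ + 3 = 15/4 ≈ 3.7500)
A(L, T) = 2*L*T (A(L, T) = 2*(L*T) = 2*L*T)
x(Z) = 580 (x(Z) = 625 - 2*6*15/4 = 625 - 1*45 = 625 - 45 = 580)
-909/x(-1) = -909/580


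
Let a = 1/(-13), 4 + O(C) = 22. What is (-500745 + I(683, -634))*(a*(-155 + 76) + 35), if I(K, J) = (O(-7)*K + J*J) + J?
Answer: -46526886/13 ≈ -3.5790e+6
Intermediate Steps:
O(C) = 18 (O(C) = -4 + 22 = 18)
a = -1/13 ≈ -0.076923
I(K, J) = J + J² + 18*K (I(K, J) = (18*K + J*J) + J = (18*K + J²) + J = (J² + 18*K) + J = J + J² + 18*K)
(-500745 + I(683, -634))*(a*(-155 + 76) + 35) = (-500745 + (-634 + (-634)² + 18*683))*(-(-155 + 76)/13 + 35) = (-500745 + (-634 + 401956 + 12294))*(-1/13*(-79) + 35) = (-500745 + 413616)*(79/13 + 35) = -87129*534/13 = -46526886/13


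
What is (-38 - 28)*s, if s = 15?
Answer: -990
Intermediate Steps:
(-38 - 28)*s = (-38 - 28)*15 = -66*15 = -990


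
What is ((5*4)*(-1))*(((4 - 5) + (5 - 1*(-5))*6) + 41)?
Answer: -2000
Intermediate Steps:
((5*4)*(-1))*(((4 - 5) + (5 - 1*(-5))*6) + 41) = (20*(-1))*((-1 + (5 + 5)*6) + 41) = -20*((-1 + 10*6) + 41) = -20*((-1 + 60) + 41) = -20*(59 + 41) = -20*100 = -2000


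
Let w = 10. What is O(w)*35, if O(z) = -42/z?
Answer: -147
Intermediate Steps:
O(w)*35 = -42/10*35 = -42*⅒*35 = -21/5*35 = -147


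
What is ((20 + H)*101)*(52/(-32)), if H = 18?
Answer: -24947/4 ≈ -6236.8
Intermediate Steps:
((20 + H)*101)*(52/(-32)) = ((20 + 18)*101)*(52/(-32)) = (38*101)*(52*(-1/32)) = 3838*(-13/8) = -24947/4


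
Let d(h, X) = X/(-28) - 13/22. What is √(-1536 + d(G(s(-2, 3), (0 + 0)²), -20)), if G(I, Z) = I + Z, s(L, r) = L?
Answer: 5*I*√1456994/154 ≈ 39.19*I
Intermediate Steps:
d(h, X) = -13/22 - X/28 (d(h, X) = X*(-1/28) - 13*1/22 = -X/28 - 13/22 = -13/22 - X/28)
√(-1536 + d(G(s(-2, 3), (0 + 0)²), -20)) = √(-1536 + (-13/22 - 1/28*(-20))) = √(-1536 + (-13/22 + 5/7)) = √(-1536 + 19/154) = √(-236525/154) = 5*I*√1456994/154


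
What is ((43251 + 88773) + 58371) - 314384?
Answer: -123989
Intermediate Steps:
((43251 + 88773) + 58371) - 314384 = (132024 + 58371) - 314384 = 190395 - 314384 = -123989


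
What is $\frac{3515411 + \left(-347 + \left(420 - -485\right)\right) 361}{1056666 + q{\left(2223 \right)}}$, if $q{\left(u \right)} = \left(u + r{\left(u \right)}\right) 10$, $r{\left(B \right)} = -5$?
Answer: $\frac{3716849}{1078846} \approx 3.4452$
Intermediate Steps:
$q{\left(u \right)} = -50 + 10 u$ ($q{\left(u \right)} = \left(u - 5\right) 10 = \left(-5 + u\right) 10 = -50 + 10 u$)
$\frac{3515411 + \left(-347 + \left(420 - -485\right)\right) 361}{1056666 + q{\left(2223 \right)}} = \frac{3515411 + \left(-347 + \left(420 - -485\right)\right) 361}{1056666 + \left(-50 + 10 \cdot 2223\right)} = \frac{3515411 + \left(-347 + \left(420 + 485\right)\right) 361}{1056666 + \left(-50 + 22230\right)} = \frac{3515411 + \left(-347 + 905\right) 361}{1056666 + 22180} = \frac{3515411 + 558 \cdot 361}{1078846} = \left(3515411 + 201438\right) \frac{1}{1078846} = 3716849 \cdot \frac{1}{1078846} = \frac{3716849}{1078846}$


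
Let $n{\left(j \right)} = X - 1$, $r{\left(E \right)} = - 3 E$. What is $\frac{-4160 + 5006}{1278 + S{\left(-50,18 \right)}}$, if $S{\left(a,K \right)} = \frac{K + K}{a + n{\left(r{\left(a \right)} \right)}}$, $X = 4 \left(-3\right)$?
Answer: $\frac{2961}{4471} \approx 0.66227$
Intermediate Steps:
$X = -12$
$n{\left(j \right)} = -13$ ($n{\left(j \right)} = -12 - 1 = -13$)
$S{\left(a,K \right)} = \frac{2 K}{-13 + a}$ ($S{\left(a,K \right)} = \frac{K + K}{a - 13} = \frac{2 K}{-13 + a}$)
$\frac{-4160 + 5006}{1278 + S{\left(-50,18 \right)}} = \frac{-4160 + 5006}{1278 + 2 \cdot 18 \frac{1}{-13 - 50}} = \frac{846}{1278 + 2 \cdot 18 \frac{1}{-63}} = \frac{846}{1278 + 2 \cdot 18 \left(- \frac{1}{63}\right)} = \frac{846}{1278 - \frac{4}{7}} = \frac{846}{\frac{8942}{7}} = 846 \cdot \frac{7}{8942} = \frac{2961}{4471}$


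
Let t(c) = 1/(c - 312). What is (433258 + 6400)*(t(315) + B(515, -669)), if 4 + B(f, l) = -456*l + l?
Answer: 401484254492/3 ≈ 1.3383e+11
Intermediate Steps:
t(c) = 1/(-312 + c)
B(f, l) = -4 - 455*l (B(f, l) = -4 + (-456*l + l) = -4 - 455*l)
(433258 + 6400)*(t(315) + B(515, -669)) = (433258 + 6400)*(1/(-312 + 315) + (-4 - 455*(-669))) = 439658*(1/3 + (-4 + 304395)) = 439658*(⅓ + 304391) = 439658*(913174/3) = 401484254492/3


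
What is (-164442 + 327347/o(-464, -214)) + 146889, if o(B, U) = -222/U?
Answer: 33077746/111 ≈ 2.9800e+5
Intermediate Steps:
(-164442 + 327347/o(-464, -214)) + 146889 = (-164442 + 327347/((-222/(-214)))) + 146889 = (-164442 + 327347/((-222*(-1/214)))) + 146889 = (-164442 + 327347/(111/107)) + 146889 = (-164442 + 327347*(107/111)) + 146889 = (-164442 + 35026129/111) + 146889 = 16773067/111 + 146889 = 33077746/111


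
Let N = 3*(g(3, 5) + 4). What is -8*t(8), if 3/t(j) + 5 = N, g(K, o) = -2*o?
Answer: 24/23 ≈ 1.0435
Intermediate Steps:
N = -18 (N = 3*(-2*5 + 4) = 3*(-10 + 4) = 3*(-6) = -18)
t(j) = -3/23 (t(j) = 3/(-5 - 18) = 3/(-23) = 3*(-1/23) = -3/23)
-8*t(8) = -8*(-3/23) = 24/23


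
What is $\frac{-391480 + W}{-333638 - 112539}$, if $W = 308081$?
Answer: $\frac{83399}{446177} \approx 0.18692$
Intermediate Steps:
$\frac{-391480 + W}{-333638 - 112539} = \frac{-391480 + 308081}{-333638 - 112539} = - \frac{83399}{-446177} = \left(-83399\right) \left(- \frac{1}{446177}\right) = \frac{83399}{446177}$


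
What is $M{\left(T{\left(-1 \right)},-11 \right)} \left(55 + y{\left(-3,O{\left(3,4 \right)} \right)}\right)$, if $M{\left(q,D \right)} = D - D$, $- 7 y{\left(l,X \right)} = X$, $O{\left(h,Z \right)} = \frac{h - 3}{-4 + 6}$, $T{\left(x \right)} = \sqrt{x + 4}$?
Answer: $0$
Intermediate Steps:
$T{\left(x \right)} = \sqrt{4 + x}$
$O{\left(h,Z \right)} = - \frac{3}{2} + \frac{h}{2}$ ($O{\left(h,Z \right)} = \frac{-3 + h}{2} = \left(-3 + h\right) \frac{1}{2} = - \frac{3}{2} + \frac{h}{2}$)
$y{\left(l,X \right)} = - \frac{X}{7}$
$M{\left(q,D \right)} = 0$
$M{\left(T{\left(-1 \right)},-11 \right)} \left(55 + y{\left(-3,O{\left(3,4 \right)} \right)}\right) = 0 \left(55 - \frac{- \frac{3}{2} + \frac{1}{2} \cdot 3}{7}\right) = 0 \left(55 - \frac{- \frac{3}{2} + \frac{3}{2}}{7}\right) = 0 \left(55 - 0\right) = 0 \left(55 + 0\right) = 0 \cdot 55 = 0$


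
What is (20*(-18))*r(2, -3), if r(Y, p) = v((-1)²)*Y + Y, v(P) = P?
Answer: -1440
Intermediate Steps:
r(Y, p) = 2*Y (r(Y, p) = (-1)²*Y + Y = 1*Y + Y = Y + Y = 2*Y)
(20*(-18))*r(2, -3) = (20*(-18))*(2*2) = -360*4 = -1440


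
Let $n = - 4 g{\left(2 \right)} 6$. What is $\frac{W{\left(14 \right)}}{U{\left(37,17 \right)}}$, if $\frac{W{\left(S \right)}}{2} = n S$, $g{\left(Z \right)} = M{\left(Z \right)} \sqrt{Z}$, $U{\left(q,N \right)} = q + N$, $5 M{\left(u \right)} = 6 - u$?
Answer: $- \frac{448 \sqrt{2}}{45} \approx -14.079$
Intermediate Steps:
$M{\left(u \right)} = \frac{6}{5} - \frac{u}{5}$ ($M{\left(u \right)} = \frac{6 - u}{5} = \frac{6}{5} - \frac{u}{5}$)
$U{\left(q,N \right)} = N + q$
$g{\left(Z \right)} = \sqrt{Z} \left(\frac{6}{5} - \frac{Z}{5}\right)$ ($g{\left(Z \right)} = \left(\frac{6}{5} - \frac{Z}{5}\right) \sqrt{Z} = \sqrt{Z} \left(\frac{6}{5} - \frac{Z}{5}\right)$)
$n = - \frac{96 \sqrt{2}}{5}$ ($n = - 4 \frac{\sqrt{2} \left(6 - 2\right)}{5} \cdot 6 = - 4 \cdot \frac{1}{5} \sqrt{2} \cdot 4 \cdot 6 = - 4 \frac{4 \sqrt{2}}{5} \cdot 6 = - \frac{16 \sqrt{2}}{5} \cdot 6 = - \frac{96 \sqrt{2}}{5} \approx -27.153$)
$W{\left(S \right)} = - \frac{192 S \sqrt{2}}{5}$ ($W{\left(S \right)} = 2 - \frac{96 \sqrt{2}}{5} S = 2 \left(- \frac{96 S \sqrt{2}}{5}\right) = - \frac{192 S \sqrt{2}}{5}$)
$\frac{W{\left(14 \right)}}{U{\left(37,17 \right)}} = \frac{\left(- \frac{192}{5}\right) 14 \sqrt{2}}{17 + 37} = \frac{\left(- \frac{2688}{5}\right) \sqrt{2}}{54} = - \frac{2688 \sqrt{2}}{5} \cdot \frac{1}{54} = - \frac{448 \sqrt{2}}{45}$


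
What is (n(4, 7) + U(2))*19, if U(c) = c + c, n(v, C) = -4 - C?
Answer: -133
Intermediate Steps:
U(c) = 2*c
(n(4, 7) + U(2))*19 = ((-4 - 1*7) + 2*2)*19 = ((-4 - 7) + 4)*19 = (-11 + 4)*19 = -7*19 = -133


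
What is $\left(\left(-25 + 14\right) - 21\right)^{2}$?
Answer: $1024$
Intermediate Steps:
$\left(\left(-25 + 14\right) - 21\right)^{2} = \left(-11 - 21\right)^{2} = \left(-32\right)^{2} = 1024$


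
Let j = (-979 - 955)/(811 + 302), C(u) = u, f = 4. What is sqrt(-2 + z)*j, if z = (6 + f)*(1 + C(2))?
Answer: -3868*sqrt(7)/1113 ≈ -9.1948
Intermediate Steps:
z = 30 (z = (6 + 4)*(1 + 2) = 10*3 = 30)
j = -1934/1113 ≈ -1.7376
sqrt(-2 + z)*j = sqrt(-2 + 30)*(-1934/1113) = sqrt(28)*(-1934/1113) = (2*sqrt(7))*(-1934/1113) = -3868*sqrt(7)/1113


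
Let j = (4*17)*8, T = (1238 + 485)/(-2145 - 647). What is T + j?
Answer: 1517125/2792 ≈ 543.38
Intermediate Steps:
T = -1723/2792 (T = 1723/(-2792) = 1723*(-1/2792) = -1723/2792 ≈ -0.61712)
j = 544 (j = 68*8 = 544)
T + j = -1723/2792 + 544 = 1517125/2792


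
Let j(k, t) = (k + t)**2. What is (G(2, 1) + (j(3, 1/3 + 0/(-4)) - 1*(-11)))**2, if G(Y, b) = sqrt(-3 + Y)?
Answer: 39520/81 + 398*I/9 ≈ 487.9 + 44.222*I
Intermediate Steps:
(G(2, 1) + (j(3, 1/3 + 0/(-4)) - 1*(-11)))**2 = (sqrt(-3 + 2) + ((3 + (1/3 + 0/(-4)))**2 - 1*(-11)))**2 = (sqrt(-1) + ((3 + (1*(1/3) + 0*(-1/4)))**2 + 11))**2 = (I + ((3 + (1/3 + 0))**2 + 11))**2 = (I + ((3 + 1/3)**2 + 11))**2 = (I + ((10/3)**2 + 11))**2 = (I + (100/9 + 11))**2 = (I + 199/9)**2 = (199/9 + I)**2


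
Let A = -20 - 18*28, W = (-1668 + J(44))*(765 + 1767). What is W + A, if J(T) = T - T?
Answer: -4223900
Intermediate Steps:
J(T) = 0
W = -4223376 (W = (-1668 + 0)*(765 + 1767) = -1668*2532 = -4223376)
A = -524 (A = -20 - 504 = -524)
W + A = -4223376 - 524 = -4223900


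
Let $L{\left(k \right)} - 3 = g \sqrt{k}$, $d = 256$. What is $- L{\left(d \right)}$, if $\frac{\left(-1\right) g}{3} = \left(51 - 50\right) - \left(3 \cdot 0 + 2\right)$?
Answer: $-51$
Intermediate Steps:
$g = 3$ ($g = - 3 \left(\left(51 - 50\right) - \left(3 \cdot 0 + 2\right)\right) = - 3 \left(1 - \left(0 + 2\right)\right) = - 3 \left(1 - 2\right) = \left(-3\right) \left(-1\right) = 3$)
$L{\left(k \right)} = 3 + 3 \sqrt{k}$
$- L{\left(d \right)} = - (3 + 3 \sqrt{256}) = - (3 + 3 \cdot 16) = - (3 + 48) = \left(-1\right) 51 = -51$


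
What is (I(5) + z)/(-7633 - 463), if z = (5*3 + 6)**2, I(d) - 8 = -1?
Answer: -14/253 ≈ -0.055336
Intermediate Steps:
I(d) = 7 (I(d) = 8 - 1 = 7)
z = 441 (z = (15 + 6)**2 = 21**2 = 441)
(I(5) + z)/(-7633 - 463) = (7 + 441)/(-7633 - 463) = 448/(-8096) = -1/8096*448 = -14/253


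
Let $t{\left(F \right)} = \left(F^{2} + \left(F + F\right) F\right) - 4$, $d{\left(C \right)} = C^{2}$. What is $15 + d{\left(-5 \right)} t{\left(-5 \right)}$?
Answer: $1790$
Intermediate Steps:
$t{\left(F \right)} = -4 + 3 F^{2}$ ($t{\left(F \right)} = \left(F^{2} + 2 F F\right) - 4 = \left(F^{2} + 2 F^{2}\right) - 4 = 3 F^{2} - 4 = -4 + 3 F^{2}$)
$15 + d{\left(-5 \right)} t{\left(-5 \right)} = 15 + \left(-5\right)^{2} \left(-4 + 3 \left(-5\right)^{2}\right) = 15 + 25 \left(-4 + 3 \cdot 25\right) = 15 + 25 \left(-4 + 75\right) = 15 + 25 \cdot 71 = 15 + 1775 = 1790$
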